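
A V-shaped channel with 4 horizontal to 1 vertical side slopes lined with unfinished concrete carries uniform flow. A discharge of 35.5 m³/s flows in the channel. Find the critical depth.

At critical depth, Q² T / (g A³) = 1, i.e. A³/T = Q²/g = 35.5²/9.81 = 128.5.
Trying y = 1.49 m: A³/T = 58.75 — short.
Trying y = 1.74 m: A³/T = 127.6 — ≈ 128.5.

y_c = 1.74 m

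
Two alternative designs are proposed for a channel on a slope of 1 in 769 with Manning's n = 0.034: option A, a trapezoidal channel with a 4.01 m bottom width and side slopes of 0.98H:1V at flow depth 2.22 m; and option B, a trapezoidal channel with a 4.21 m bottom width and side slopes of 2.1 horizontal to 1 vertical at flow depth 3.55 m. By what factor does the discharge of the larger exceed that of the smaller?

3.93

Channel A: With bottom width b = 4.01 m and side slope z = 0.98: A = (b + zy)y = (4.01 + 0.98×2.22)×2.22 = 13.73 m²; P = b + 2y√(1+z²) = 4.01 + 2×2.22×1.4 = 10.23 m. Hydraulic radius R = A/P = 13.73/10.23 = 1.343 m. Q_A = (1/0.034)·13.73·1.343^(2/3)·√0.0013 = 17.73 m³/s.
Channel B: With bottom width b = 4.21 m and side slope z = 2.1: A = (b + zy)y = (4.21 + 2.1×3.55)×3.55 = 41.41 m²; P = b + 2y√(1+z²) = 4.21 + 2×3.55×2.326 = 20.72 m. Hydraulic radius R = A/P = 41.41/20.72 = 1.998 m. Q_B = (1/0.034)·41.41·1.998^(2/3)·√0.0013 = 69.68 m³/s.
The larger discharge is 69.68 m³/s and the smaller is 17.73 m³/s; the ratio is 3.93.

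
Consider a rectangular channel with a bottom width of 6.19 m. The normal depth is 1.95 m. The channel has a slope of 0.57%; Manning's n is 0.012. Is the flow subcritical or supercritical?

Flow area A = b·y = 6.19 × 1.95 = 12.07 m². Wetted perimeter P = b + 2y = 6.19 + 2×1.95 = 10.09 m.
Hydraulic radius R = A/P = 12.07/10.09 = 1.196 m.
V = (1/n) R^(2/3) √S = (1/0.012) × 1.196^(2/3) × √0.0057 = 7.09 m/s. Hydraulic depth D_h = A/T = 12.07/6.19 = 1.95 m.
Froude number Fr = V/√(g·D_h) = 7.09/√(9.81×1.95) = 1.62, which is greater than 1, so the flow is supercritical.

supercritical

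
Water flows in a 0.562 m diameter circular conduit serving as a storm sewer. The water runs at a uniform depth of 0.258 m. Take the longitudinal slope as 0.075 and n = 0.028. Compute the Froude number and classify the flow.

supercritical

For a circular section of diameter D = 0.562 m at depth y = 0.258 m, the central angle is θ = 2 arccos(1 − 2y/D) = 2.978 rad. Then A = (D²/8)(θ − sin θ) = 0.1111 m² and P = Dθ/2 = 0.8367 m.
Hydraulic radius R = A/P = 0.1111/0.8367 = 0.1328 m.
V = (1/n) R^(2/3) √S = (1/0.028) × 0.1328^(2/3) × √0.075 = 2.546 m/s. Hydraulic depth D_h = A/T = 0.1111/0.5601 = 0.1984 m.
Froude number Fr = V/√(g·D_h) = 2.546/√(9.81×0.1984) = 1.82, which is greater than 1, so the flow is supercritical.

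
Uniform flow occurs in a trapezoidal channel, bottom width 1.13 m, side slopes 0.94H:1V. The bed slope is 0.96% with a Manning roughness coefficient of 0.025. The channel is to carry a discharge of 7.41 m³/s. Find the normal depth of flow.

Manning's equation rearranged: A R^(2/3) = nQ / (1·√S) = 0.025 × 7.41 / (√0.0096) = 1.891.
Try y = 1.06 m: A R^(2/3) = 1.528 — low.
Try y = 1.18 m: A R^(2/3) = 1.89 — ≈ 1.891.

y_n = 1.18 m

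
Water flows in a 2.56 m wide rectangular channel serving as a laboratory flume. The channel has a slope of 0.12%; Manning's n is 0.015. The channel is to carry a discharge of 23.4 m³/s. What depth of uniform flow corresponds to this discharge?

Manning's equation rearranged: A R^(2/3) = nQ / (1·√S) = 0.015 × 23.4 / (√0.0012) = 10.13.
Try y = 3.61 m: A R^(2/3) = 8.899 — low.
Try y = 4.76 m: A R^(2/3) = 12.26 — high.
Try y = 4.03 m: A R^(2/3) = 10.12 — ≈ 10.13.

y_n = 4.03 m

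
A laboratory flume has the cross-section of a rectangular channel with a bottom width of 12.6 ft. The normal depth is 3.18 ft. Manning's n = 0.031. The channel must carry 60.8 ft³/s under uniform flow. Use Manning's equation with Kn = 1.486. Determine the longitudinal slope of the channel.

S = 0.00037

Flow area A = b·y = 12.6 × 3.18 = 40.07 ft². Wetted perimeter P = b + 2y = 12.6 + 2×3.18 = 18.96 ft.
Hydraulic radius R = A/P = 40.07/18.96 = 2.113 ft.
From Manning's equation, S = [nQ / (1.486 A R^(2/3))]² = [0.031 × 60.8 / (1.486 × 40.07 × 2.113^(2/3))]² = 0.00037.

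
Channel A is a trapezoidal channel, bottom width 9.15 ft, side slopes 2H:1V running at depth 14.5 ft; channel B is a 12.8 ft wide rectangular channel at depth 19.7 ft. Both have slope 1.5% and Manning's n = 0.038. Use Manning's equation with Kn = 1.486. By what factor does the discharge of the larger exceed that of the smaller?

Channel A: With bottom width b = 9.15 ft and side slope z = 2: A = (b + zy)y = (9.15 + 2×14.5)×14.5 = 553.2 ft²; P = b + 2y√(1+z²) = 9.15 + 2×14.5×2.236 = 74 ft. Hydraulic radius R = A/P = 553.2/74 = 7.476 ft. Q_A = (1.486/0.038)·553.2·7.476^(2/3)·√0.015 = 10130 ft³/s.
Channel B: Flow area A = b·y = 12.8 × 19.7 = 252.2 ft². Wetted perimeter P = b + 2y = 12.8 + 2×19.7 = 52.2 ft. Hydraulic radius R = A/P = 252.2/52.2 = 4.831 ft. Q_B = (1.486/0.038)·252.2·4.831^(2/3)·√0.015 = 3451 ft³/s.
The larger discharge is 10130 ft³/s and the smaller is 3451 ft³/s; the ratio is 2.94.

2.94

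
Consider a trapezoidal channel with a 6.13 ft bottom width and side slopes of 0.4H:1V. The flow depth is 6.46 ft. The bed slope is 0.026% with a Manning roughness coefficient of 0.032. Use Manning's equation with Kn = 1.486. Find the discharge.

With bottom width b = 6.13 ft and side slope z = 0.4: A = (b + zy)y = (6.13 + 0.4×6.46)×6.46 = 56.29 ft²; P = b + 2y√(1+z²) = 6.13 + 2×6.46×1.077 = 20.05 ft.
Hydraulic radius R = A/P = 56.29/20.05 = 2.808 ft.
Manning's equation: Q = (1.486/n) A R^(2/3) S^(1/2) = (1.486/0.032) × 56.29 × 2.808^(2/3) × 0.00026^(1/2) = 83.9 ft³/s.

Q = 83.9 ft³/s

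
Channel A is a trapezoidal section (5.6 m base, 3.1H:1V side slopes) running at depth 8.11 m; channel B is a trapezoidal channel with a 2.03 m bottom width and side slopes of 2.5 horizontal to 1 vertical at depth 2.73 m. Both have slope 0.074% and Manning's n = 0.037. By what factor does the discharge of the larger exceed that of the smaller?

21.2

Channel A: With bottom width b = 5.6 m and side slope z = 3.1: A = (b + zy)y = (5.6 + 3.1×8.11)×8.11 = 249.3 m²; P = b + 2y√(1+z²) = 5.6 + 2×8.11×3.257 = 58.43 m. Hydraulic radius R = A/P = 249.3/58.43 = 4.267 m. Q_A = (1/0.037)·249.3·4.267^(2/3)·√0.00074 = 482.2 m³/s.
Channel B: With bottom width b = 2.03 m and side slope z = 2.5: A = (b + zy)y = (2.03 + 2.5×2.73)×2.73 = 24.17 m²; P = b + 2y√(1+z²) = 2.03 + 2×2.73×2.693 = 16.73 m. Hydraulic radius R = A/P = 24.17/16.73 = 1.445 m. Q_B = (1/0.037)·24.17·1.445^(2/3)·√0.00074 = 22.71 m³/s.
The larger discharge is 482.2 m³/s and the smaller is 22.71 m³/s; the ratio is 21.2.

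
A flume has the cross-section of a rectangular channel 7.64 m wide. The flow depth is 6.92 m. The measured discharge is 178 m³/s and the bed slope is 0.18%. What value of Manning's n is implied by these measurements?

n = 0.023

Flow area A = b·y = 7.64 × 6.92 = 52.87 m². Wetted perimeter P = b + 2y = 7.64 + 2×6.92 = 21.48 m.
Hydraulic radius R = A/P = 52.87/21.48 = 2.461 m.
Rearranging Manning's equation: n = (1/Q) A R^(2/3) S^(1/2) = (1/178) × 52.87 × 2.461^(2/3) × √0.0018 = 0.023.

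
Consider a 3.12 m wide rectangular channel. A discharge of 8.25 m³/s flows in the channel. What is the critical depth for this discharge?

y_c = 0.893 m

For a rectangular channel, critical depth y_c = (q²/g)^(1/3) where q = Q/b = 8.25/3.12 = 2.644 m²/s.
So y_c = (2.644²/9.81)^(1/3) = 0.893 m.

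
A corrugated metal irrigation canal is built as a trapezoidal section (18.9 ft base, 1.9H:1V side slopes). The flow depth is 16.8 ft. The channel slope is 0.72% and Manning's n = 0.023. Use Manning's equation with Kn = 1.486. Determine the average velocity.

With bottom width b = 18.9 ft and side slope z = 1.9: A = (b + zy)y = (18.9 + 1.9×16.8)×16.8 = 853.8 ft²; P = b + 2y√(1+z²) = 18.9 + 2×16.8×2.147 = 91.04 ft.
Hydraulic radius R = A/P = 853.8/91.04 = 9.378 ft.
From Manning's equation, V = (1.486/n) R^(2/3) S^(1/2) = (1.486/0.023) × 9.378^(2/3) × 0.0072^(1/2) = 24.4 ft/s.

V = 24.4 ft/s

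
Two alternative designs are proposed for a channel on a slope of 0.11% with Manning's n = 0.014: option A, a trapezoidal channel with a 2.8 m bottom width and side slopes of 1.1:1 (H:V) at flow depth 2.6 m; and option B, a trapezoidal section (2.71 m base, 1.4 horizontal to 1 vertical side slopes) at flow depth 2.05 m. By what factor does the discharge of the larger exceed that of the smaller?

Channel A: With bottom width b = 2.8 m and side slope z = 1.1: A = (b + zy)y = (2.8 + 1.1×2.6)×2.6 = 14.72 m²; P = b + 2y√(1+z²) = 2.8 + 2×2.6×1.487 = 10.53 m. Hydraulic radius R = A/P = 14.72/10.53 = 1.397 m. Q_A = (1/0.014)·14.72·1.397^(2/3)·√0.0011 = 43.58 m³/s.
Channel B: With bottom width b = 2.71 m and side slope z = 1.4: A = (b + zy)y = (2.71 + 1.4×2.05)×2.05 = 11.44 m²; P = b + 2y√(1+z²) = 2.71 + 2×2.05×1.72 = 9.764 m. Hydraulic radius R = A/P = 11.44/9.764 = 1.172 m. Q_B = (1/0.014)·11.44·1.172^(2/3)·√0.0011 = 30.12 m³/s.
The larger discharge is 43.58 m³/s and the smaller is 30.12 m³/s; the ratio is 1.45.

1.45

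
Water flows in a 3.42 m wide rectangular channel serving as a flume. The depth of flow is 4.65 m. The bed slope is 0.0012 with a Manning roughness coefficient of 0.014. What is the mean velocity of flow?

Flow area A = b·y = 3.42 × 4.65 = 15.9 m². Wetted perimeter P = b + 2y = 3.42 + 2×4.65 = 12.72 m.
Hydraulic radius R = A/P = 15.9/12.72 = 1.25 m.
From Manning's equation, V = (1/n) R^(2/3) S^(1/2) = (1/0.014) × 1.25^(2/3) × 0.0012^(1/2) = 2.87 m/s.

V = 2.87 m/s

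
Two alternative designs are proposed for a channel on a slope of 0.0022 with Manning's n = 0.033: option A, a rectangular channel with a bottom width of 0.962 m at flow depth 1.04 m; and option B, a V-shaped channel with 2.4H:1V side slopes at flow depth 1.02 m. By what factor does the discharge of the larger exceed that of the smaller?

Channel A: Flow area A = b·y = 0.962 × 1.04 = 1 m². Wetted perimeter P = b + 2y = 0.962 + 2×1.04 = 3.042 m. Hydraulic radius R = A/P = 1/3.042 = 0.3289 m. Q_A = (1/0.033)·1·0.3289^(2/3)·√0.0022 = 0.6775 m³/s.
Channel B: For a triangular section with side slope z = 2.4: A = zy² = 2.4×1.02² = 2.497 m²; P = 2y√(1+z²) = 2×1.02×2.6 = 5.304 m. Hydraulic radius R = A/P = 2.497/5.304 = 0.4708 m. Q_B = (1/0.033)·2.497·0.4708^(2/3)·√0.0022 = 2.148 m³/s.
The larger discharge is 2.148 m³/s and the smaller is 0.6775 m³/s; the ratio is 3.17.

3.17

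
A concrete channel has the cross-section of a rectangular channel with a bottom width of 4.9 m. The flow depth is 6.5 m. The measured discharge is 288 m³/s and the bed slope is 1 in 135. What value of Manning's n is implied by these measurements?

n = 0.014

Flow area A = b·y = 4.9 × 6.5 = 31.85 m². Wetted perimeter P = b + 2y = 4.9 + 2×6.5 = 17.9 m.
Hydraulic radius R = A/P = 31.85/17.9 = 1.779 m.
Rearranging Manning's equation: n = (1/Q) A R^(2/3) S^(1/2) = (1/288) × 31.85 × 1.779^(2/3) × √0.007407 = 0.014.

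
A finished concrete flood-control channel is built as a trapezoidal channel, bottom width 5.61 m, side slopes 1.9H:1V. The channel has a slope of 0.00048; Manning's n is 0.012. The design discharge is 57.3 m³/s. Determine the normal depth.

Manning's equation rearranged: A R^(2/3) = nQ / (1·√S) = 0.012 × 57.3 / (√0.00048) = 31.38.
Try y = 2.05 m: A R^(2/3) = 23.82 — short.
Try y = 2.69 m: A R^(2/3) = 40.76 — over.
Try y = 2.36 m: A R^(2/3) = 31.4 — matches.

y_n = 2.36 m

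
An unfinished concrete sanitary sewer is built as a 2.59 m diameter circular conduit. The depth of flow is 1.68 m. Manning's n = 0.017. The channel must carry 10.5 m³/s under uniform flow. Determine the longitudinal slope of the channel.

For a circular section of diameter D = 2.59 m at depth y = 1.68 m, the central angle is θ = 2 arccos(1 − 2y/D) = 3.745 rad. Then A = (D²/8)(θ − sin θ) = 3.617 m² and P = Dθ/2 = 4.85 m.
Hydraulic radius R = A/P = 3.617/4.85 = 0.7456 m.
From Manning's equation, S = [nQ / (1 A R^(2/3))]² = [0.017 × 10.5 / (1 × 3.617 × 0.7456^(2/3))]² = 0.0036.

S = 0.0036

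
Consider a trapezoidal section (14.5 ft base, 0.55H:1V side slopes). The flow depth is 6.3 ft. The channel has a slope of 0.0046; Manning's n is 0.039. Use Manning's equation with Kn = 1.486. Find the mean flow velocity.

With bottom width b = 14.5 ft and side slope z = 0.55: A = (b + zy)y = (14.5 + 0.55×6.3)×6.3 = 113.2 ft²; P = b + 2y√(1+z²) = 14.5 + 2×6.3×1.141 = 28.88 ft.
Hydraulic radius R = A/P = 113.2/28.88 = 3.919 ft.
From Manning's equation, V = (1.486/n) R^(2/3) S^(1/2) = (1.486/0.039) × 3.919^(2/3) × 0.0046^(1/2) = 6.42 ft/s.

V = 6.42 ft/s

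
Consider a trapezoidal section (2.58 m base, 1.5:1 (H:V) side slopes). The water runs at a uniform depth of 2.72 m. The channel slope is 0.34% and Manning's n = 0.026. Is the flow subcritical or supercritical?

With bottom width b = 2.58 m and side slope z = 1.5: A = (b + zy)y = (2.58 + 1.5×2.72)×2.72 = 18.12 m²; P = b + 2y√(1+z²) = 2.58 + 2×2.72×1.803 = 12.39 m.
Hydraulic radius R = A/P = 18.12/12.39 = 1.462 m.
V = (1/n) R^(2/3) √S = (1/0.026) × 1.462^(2/3) × √0.0034 = 2.889 m/s. Hydraulic depth D_h = A/T = 18.12/10.74 = 1.687 m.
Froude number Fr = V/√(g·D_h) = 2.889/√(9.81×1.687) = 0.71, which is less than 1, so the flow is subcritical.

subcritical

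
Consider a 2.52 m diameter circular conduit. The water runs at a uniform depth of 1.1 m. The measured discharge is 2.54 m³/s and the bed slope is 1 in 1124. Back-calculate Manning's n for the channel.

n = 0.017

For a circular section of diameter D = 2.52 m at depth y = 1.1 m, the central angle is θ = 2 arccos(1 − 2y/D) = 2.887 rad. Then A = (D²/8)(θ − sin θ) = 2.092 m² and P = Dθ/2 = 3.638 m.
Hydraulic radius R = A/P = 2.092/3.638 = 0.575 m.
Rearranging Manning's equation: n = (1/Q) A R^(2/3) S^(1/2) = (1/2.54) × 2.092 × 0.575^(2/3) × √0.0008897 = 0.017.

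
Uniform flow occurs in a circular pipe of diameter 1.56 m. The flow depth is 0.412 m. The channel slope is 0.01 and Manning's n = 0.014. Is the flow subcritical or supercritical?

supercritical

For a circular section of diameter D = 1.56 m at depth y = 0.412 m, the central angle is θ = 2 arccos(1 − 2y/D) = 2.159 rad. Then A = (D²/8)(θ − sin θ) = 0.4037 m² and P = Dθ/2 = 1.684 m.
Hydraulic radius R = A/P = 0.4037/1.684 = 0.2397 m.
V = (1/n) R^(2/3) √S = (1/0.014) × 0.2397^(2/3) × √0.01 = 2.756 m/s. Hydraulic depth D_h = A/T = 0.4037/1.375 = 0.2935 m.
Froude number Fr = V/√(g·D_h) = 2.756/√(9.81×0.2935) = 1.62, which is greater than 1, so the flow is supercritical.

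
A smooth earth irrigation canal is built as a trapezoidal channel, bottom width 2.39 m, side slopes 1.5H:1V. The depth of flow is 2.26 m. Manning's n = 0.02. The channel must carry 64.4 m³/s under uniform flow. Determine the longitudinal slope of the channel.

S = 0.0073

With bottom width b = 2.39 m and side slope z = 1.5: A = (b + zy)y = (2.39 + 1.5×2.26)×2.26 = 13.06 m²; P = b + 2y√(1+z²) = 2.39 + 2×2.26×1.803 = 10.54 m.
Hydraulic radius R = A/P = 13.06/10.54 = 1.24 m.
From Manning's equation, S = [nQ / (1 A R^(2/3))]² = [0.02 × 64.4 / (1 × 13.06 × 1.24^(2/3))]² = 0.0073.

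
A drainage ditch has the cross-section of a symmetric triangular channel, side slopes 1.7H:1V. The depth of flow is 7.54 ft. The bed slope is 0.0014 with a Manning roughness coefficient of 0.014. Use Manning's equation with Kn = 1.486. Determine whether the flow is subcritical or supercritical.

subcritical

For a triangular section with side slope z = 1.7: A = zy² = 1.7×7.54² = 96.65 ft²; P = 2y√(1+z²) = 2×7.54×1.972 = 29.74 ft.
Hydraulic radius R = A/P = 96.65/29.74 = 3.249 ft.
V = (1.486/n) R^(2/3) √S = (1.486/0.014) × 3.249^(2/3) × √0.0014 = 8.713 ft/s. Hydraulic depth D_h = A/T = 96.65/25.64 = 3.77 ft.
Froude number Fr = V/√(g·D_h) = 8.713/√(32.2×3.77) = 0.791, which is less than 1, so the flow is subcritical.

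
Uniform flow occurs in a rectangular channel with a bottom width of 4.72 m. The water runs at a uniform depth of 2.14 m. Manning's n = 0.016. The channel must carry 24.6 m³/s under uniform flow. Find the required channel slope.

S = 0.0013

Flow area A = b·y = 4.72 × 2.14 = 10.1 m². Wetted perimeter P = b + 2y = 4.72 + 2×2.14 = 9 m.
Hydraulic radius R = A/P = 10.1/9 = 1.122 m.
From Manning's equation, S = [nQ / (1 A R^(2/3))]² = [0.016 × 24.6 / (1 × 10.1 × 1.122^(2/3))]² = 0.0013.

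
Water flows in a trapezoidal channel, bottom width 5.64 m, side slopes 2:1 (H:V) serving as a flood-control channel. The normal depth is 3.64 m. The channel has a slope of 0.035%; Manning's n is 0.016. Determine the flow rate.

With bottom width b = 5.64 m and side slope z = 2: A = (b + zy)y = (5.64 + 2×3.64)×3.64 = 47.03 m²; P = b + 2y√(1+z²) = 5.64 + 2×3.64×2.236 = 21.92 m.
Hydraulic radius R = A/P = 47.03/21.92 = 2.146 m.
Manning's equation: Q = (1/n) A R^(2/3) S^(1/2) = (1/0.016) × 47.03 × 2.146^(2/3) × 0.00035^(1/2) = 91.5 m³/s.

Q = 91.5 m³/s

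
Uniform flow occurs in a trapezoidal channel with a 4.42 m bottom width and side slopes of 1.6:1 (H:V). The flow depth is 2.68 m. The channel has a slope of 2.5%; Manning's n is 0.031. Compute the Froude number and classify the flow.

supercritical

With bottom width b = 4.42 m and side slope z = 1.6: A = (b + zy)y = (4.42 + 1.6×2.68)×2.68 = 23.34 m²; P = b + 2y√(1+z²) = 4.42 + 2×2.68×1.887 = 14.53 m.
Hydraulic radius R = A/P = 23.34/14.53 = 1.606 m.
V = (1/n) R^(2/3) √S = (1/0.031) × 1.606^(2/3) × √0.025 = 6.994 m/s. Hydraulic depth D_h = A/T = 23.34/13 = 1.796 m.
Froude number Fr = V/√(g·D_h) = 6.994/√(9.81×1.796) = 1.67, which is greater than 1, so the flow is supercritical.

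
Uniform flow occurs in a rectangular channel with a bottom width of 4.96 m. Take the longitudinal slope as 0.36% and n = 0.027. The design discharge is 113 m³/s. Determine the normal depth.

Manning's equation rearranged: A R^(2/3) = nQ / (1·√S) = 0.027 × 113 / (√0.0036) = 50.85.
At y = 7.79 m: A R^(2/3) = 58.88 — high.
At y = 5.56 m: A R^(2/3) = 39.51 — low.
At y = 6.87 m: A R^(2/3) = 50.84 — close enough.

y_n = 6.87 m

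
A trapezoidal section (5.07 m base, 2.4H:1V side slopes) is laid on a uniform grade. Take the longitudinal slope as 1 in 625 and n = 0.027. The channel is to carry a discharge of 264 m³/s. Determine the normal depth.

y_n = 5.14 m

Manning's equation rearranged: A R^(2/3) = nQ / (1·√S) = 0.027 × 264 / (√0.0016) = 178.2.
Try y = 4.05 m: A R^(2/3) = 104.1 — short.
Try y = 5.63 m: A R^(2/3) = 219.8 — over.
Try y = 5.14 m: A R^(2/3) = 178.3 — matches.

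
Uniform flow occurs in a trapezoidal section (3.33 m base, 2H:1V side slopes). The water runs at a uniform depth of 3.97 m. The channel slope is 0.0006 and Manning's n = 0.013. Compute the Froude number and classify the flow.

subcritical

With bottom width b = 3.33 m and side slope z = 2: A = (b + zy)y = (3.33 + 2×3.97)×3.97 = 44.74 m²; P = b + 2y√(1+z²) = 3.33 + 2×3.97×2.236 = 21.08 m.
Hydraulic radius R = A/P = 44.74/21.08 = 2.122 m.
V = (1/n) R^(2/3) √S = (1/0.013) × 2.122^(2/3) × √0.0006 = 3.111 m/s. Hydraulic depth D_h = A/T = 44.74/19.21 = 2.329 m.
Froude number Fr = V/√(g·D_h) = 3.111/√(9.81×2.329) = 0.651, which is less than 1, so the flow is subcritical.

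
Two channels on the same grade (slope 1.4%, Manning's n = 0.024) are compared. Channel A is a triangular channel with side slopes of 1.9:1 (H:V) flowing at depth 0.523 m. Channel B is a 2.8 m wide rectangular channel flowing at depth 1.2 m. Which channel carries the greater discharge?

channel B

Channel A: For a triangular section with side slope z = 1.9: A = zy² = 1.9×0.523² = 0.5197 m²; P = 2y√(1+z²) = 2×0.523×2.147 = 2.246 m. Hydraulic radius R = A/P = 0.5197/2.246 = 0.2314 m. Q_A = (1/0.024)·0.5197·0.2314^(2/3)·√0.014 = 0.9657 m³/s.
Channel B: Flow area A = b·y = 2.8 × 1.2 = 3.36 m². Wetted perimeter P = b + 2y = 2.8 + 2×1.2 = 5.2 m. Hydraulic radius R = A/P = 3.36/5.2 = 0.6462 m. Q_B = (1/0.024)·3.36·0.6462^(2/3)·√0.014 = 12.38 m³/s.
Q_A = 0.9657 m³/s vs Q_B = 12.38 m³/s, so channel B carries more.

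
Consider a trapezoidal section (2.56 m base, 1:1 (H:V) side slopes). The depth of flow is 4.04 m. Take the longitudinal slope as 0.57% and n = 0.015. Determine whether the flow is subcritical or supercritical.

With bottom width b = 2.56 m and side slope z = 1: A = (b + zy)y = (2.56 + 1×4.04)×4.04 = 26.66 m²; P = b + 2y√(1+z²) = 2.56 + 2×4.04×1.414 = 13.99 m.
Hydraulic radius R = A/P = 26.66/13.99 = 1.906 m.
V = (1/n) R^(2/3) √S = (1/0.015) × 1.906^(2/3) × √0.0057 = 7.738 m/s. Hydraulic depth D_h = A/T = 26.66/10.64 = 2.506 m.
Froude number Fr = V/√(g·D_h) = 7.738/√(9.81×2.506) = 1.56, which is greater than 1, so the flow is supercritical.

supercritical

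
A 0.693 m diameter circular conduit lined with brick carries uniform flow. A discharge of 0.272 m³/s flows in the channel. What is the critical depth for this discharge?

At critical depth, Q² T / (g A³) = 1, i.e. A³/T = Q²/g = 0.272²/9.81 = 0.007542.
Try y = 0.413 m: A³/T = 0.01893 — too large.
Try y = 0.325 m: A³/T = 0.007578 — close enough.

y_c = 0.325 m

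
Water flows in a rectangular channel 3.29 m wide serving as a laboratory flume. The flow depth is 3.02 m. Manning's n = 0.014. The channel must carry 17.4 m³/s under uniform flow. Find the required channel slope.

S = 0.000553

Flow area A = b·y = 3.29 × 3.02 = 9.936 m². Wetted perimeter P = b + 2y = 3.29 + 2×3.02 = 9.33 m.
Hydraulic radius R = A/P = 9.936/9.33 = 1.065 m.
From Manning's equation, S = [nQ / (1 A R^(2/3))]² = [0.014 × 17.4 / (1 × 9.936 × 1.065^(2/3))]² = 0.000553.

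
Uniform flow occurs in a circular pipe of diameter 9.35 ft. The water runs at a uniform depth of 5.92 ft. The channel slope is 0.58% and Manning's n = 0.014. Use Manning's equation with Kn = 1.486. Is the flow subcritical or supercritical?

supercritical

For a circular section of diameter D = 9.35 ft at depth y = 5.92 ft, the central angle is θ = 2 arccos(1 − 2y/D) = 3.681 rad. Then A = (D²/8)(θ − sin θ) = 45.83 ft² and P = Dθ/2 = 17.21 ft.
Hydraulic radius R = A/P = 45.83/17.21 = 2.664 ft.
V = (1.486/n) R^(2/3) √S = (1.486/0.014) × 2.664^(2/3) × √0.0058 = 15.53 ft/s. Hydraulic depth D_h = A/T = 45.83/9.012 = 5.086 ft.
Froude number Fr = V/√(g·D_h) = 15.53/√(32.2×5.086) = 1.21, which is greater than 1, so the flow is supercritical.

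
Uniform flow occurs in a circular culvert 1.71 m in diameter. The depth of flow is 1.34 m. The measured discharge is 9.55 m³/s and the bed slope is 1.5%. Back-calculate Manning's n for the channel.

For a circular section of diameter D = 1.71 m at depth y = 1.34 m, the central angle is θ = 2 arccos(1 − 2y/D) = 4.348 rad. Then A = (D²/8)(θ − sin θ) = 1.931 m² and P = Dθ/2 = 3.717 m.
Hydraulic radius R = A/P = 1.931/3.717 = 0.5194 m.
Rearranging Manning's equation: n = (1/Q) A R^(2/3) S^(1/2) = (1/9.55) × 1.931 × 0.5194^(2/3) × √0.015 = 0.016.

n = 0.016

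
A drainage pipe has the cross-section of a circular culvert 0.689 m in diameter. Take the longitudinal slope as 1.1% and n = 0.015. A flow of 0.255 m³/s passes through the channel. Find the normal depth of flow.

Manning's equation rearranged: A R^(2/3) = nQ / (1·√S) = 0.015 × 0.255 / (√0.011) = 0.03647.
Trying y = 0.194 m: A R^(2/3) = 0.01998 — low.
Trying y = 0.314 m: A R^(2/3) = 0.04916 — high.
Trying y = 0.266 m: A R^(2/3) = 0.03644 — close enough.

y_n = 0.266 m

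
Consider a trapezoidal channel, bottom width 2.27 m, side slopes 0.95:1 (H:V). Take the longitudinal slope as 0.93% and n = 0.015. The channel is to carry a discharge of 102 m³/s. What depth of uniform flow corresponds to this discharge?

Manning's equation rearranged: A R^(2/3) = nQ / (1·√S) = 0.015 × 102 / (√0.0093) = 15.87.
At y = 2.02 m: A R^(2/3) = 8.902 — low.
At y = 3.42 m: A R^(2/3) = 25.96 — high.
At y = 2.7 m: A R^(2/3) = 15.89 — ≈ 15.87.

y_n = 2.7 m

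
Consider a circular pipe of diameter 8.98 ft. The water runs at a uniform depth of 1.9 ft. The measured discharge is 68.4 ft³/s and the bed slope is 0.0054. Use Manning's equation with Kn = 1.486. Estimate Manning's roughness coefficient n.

For a circular section of diameter D = 8.98 ft at depth y = 1.9 ft, the central angle is θ = 2 arccos(1 − 2y/D) = 1.912 rad. Then A = (D²/8)(θ − sin θ) = 9.773 ft² and P = Dθ/2 = 8.584 ft.
Hydraulic radius R = A/P = 9.773/8.584 = 1.138 ft.
Rearranging Manning's equation: n = (1.486/Q) A R^(2/3) S^(1/2) = (1.486/68.4) × 9.773 × 1.138^(2/3) × √0.0054 = 0.017.

n = 0.017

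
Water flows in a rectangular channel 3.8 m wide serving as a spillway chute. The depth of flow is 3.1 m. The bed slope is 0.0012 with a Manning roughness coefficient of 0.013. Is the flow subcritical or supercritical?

subcritical

Flow area A = b·y = 3.8 × 3.1 = 11.78 m². Wetted perimeter P = b + 2y = 3.8 + 2×3.1 = 10 m.
Hydraulic radius R = A/P = 11.78/10 = 1.178 m.
V = (1/n) R^(2/3) √S = (1/0.013) × 1.178^(2/3) × √0.0012 = 2.972 m/s. Hydraulic depth D_h = A/T = 11.78/3.8 = 3.1 m.
Froude number Fr = V/√(g·D_h) = 2.972/√(9.81×3.1) = 0.539, which is less than 1, so the flow is subcritical.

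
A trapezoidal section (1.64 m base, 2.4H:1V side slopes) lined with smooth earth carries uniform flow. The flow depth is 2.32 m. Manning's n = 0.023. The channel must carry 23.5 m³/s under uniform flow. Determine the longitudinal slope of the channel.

S = 0.000801

With bottom width b = 1.64 m and side slope z = 2.4: A = (b + zy)y = (1.64 + 2.4×2.32)×2.32 = 16.72 m²; P = b + 2y√(1+z²) = 1.64 + 2×2.32×2.6 = 13.7 m.
Hydraulic radius R = A/P = 16.72/13.7 = 1.22 m.
From Manning's equation, S = [nQ / (1 A R^(2/3))]² = [0.023 × 23.5 / (1 × 16.72 × 1.22^(2/3))]² = 0.000801.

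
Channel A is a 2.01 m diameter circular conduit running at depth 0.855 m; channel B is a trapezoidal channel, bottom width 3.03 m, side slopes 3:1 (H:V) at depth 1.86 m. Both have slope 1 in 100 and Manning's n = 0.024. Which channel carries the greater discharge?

Channel A: For a circular section of diameter D = 2.01 m at depth y = 0.855 m, the central angle is θ = 2 arccos(1 − 2y/D) = 2.842 rad. Then A = (D²/8)(θ − sin θ) = 1.286 m² and P = Dθ/2 = 2.856 m. Hydraulic radius R = A/P = 1.286/2.856 = 0.4503 m. Q_A = (1/0.024)·1.286·0.4503^(2/3)·√0.01 = 3.148 m³/s.
Channel B: With bottom width b = 3.03 m and side slope z = 3: A = (b + zy)y = (3.03 + 3×1.86)×1.86 = 16.01 m²; P = b + 2y√(1+z²) = 3.03 + 2×1.86×3.162 = 14.79 m. Hydraulic radius R = A/P = 16.01/14.79 = 1.083 m. Q_B = (1/0.024)·16.01·1.083^(2/3)·√0.01 = 70.35 m³/s.
Q_A = 3.148 m³/s vs Q_B = 70.35 m³/s, so channel B carries more.

channel B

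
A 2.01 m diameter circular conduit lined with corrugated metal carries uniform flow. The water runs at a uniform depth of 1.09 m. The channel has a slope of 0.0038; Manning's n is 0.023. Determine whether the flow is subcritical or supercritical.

subcritical

For a circular section of diameter D = 2.01 m at depth y = 1.09 m, the central angle is θ = 2 arccos(1 − 2y/D) = 3.311 rad. Then A = (D²/8)(θ − sin θ) = 1.757 m² and P = Dθ/2 = 3.328 m.
Hydraulic radius R = A/P = 1.757/3.328 = 0.5281 m.
V = (1/n) R^(2/3) √S = (1/0.023) × 0.5281^(2/3) × √0.0038 = 1.751 m/s. Hydraulic depth D_h = A/T = 1.757/2.003 = 0.8774 m.
Froude number Fr = V/√(g·D_h) = 1.751/√(9.81×0.8774) = 0.597, which is less than 1, so the flow is subcritical.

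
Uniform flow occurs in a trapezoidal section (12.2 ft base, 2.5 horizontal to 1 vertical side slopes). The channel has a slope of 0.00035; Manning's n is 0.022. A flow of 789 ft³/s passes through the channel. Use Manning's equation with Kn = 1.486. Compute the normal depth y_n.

y_n = 7.5 ft

Manning's equation rearranged: A R^(2/3) = nQ / (1.486·√S) = 0.022 × 789 / (1.486 × √0.00035) = 624.4.
Try y = 5.39 ft: A R^(2/3) = 310.3 — short.
Try y = 9.12 ft: A R^(2/3) = 958.8 — over.
Try y = 7.5 ft: A R^(2/3) = 624.6 — matches.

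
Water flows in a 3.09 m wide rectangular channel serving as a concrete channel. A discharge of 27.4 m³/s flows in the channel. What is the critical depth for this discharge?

y_c = 2 m

For a rectangular channel, critical depth y_c = (q²/g)^(1/3) where q = Q/b = 27.4/3.09 = 8.867 m²/s.
So y_c = (8.867²/9.81)^(1/3) = 2 m.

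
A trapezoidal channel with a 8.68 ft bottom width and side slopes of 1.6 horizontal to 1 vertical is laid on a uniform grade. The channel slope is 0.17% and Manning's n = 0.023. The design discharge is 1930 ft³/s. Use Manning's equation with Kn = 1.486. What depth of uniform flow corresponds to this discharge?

Manning's equation rearranged: A R^(2/3) = nQ / (1.486·√S) = 0.023 × 1930 / (1.486 × √0.0017) = 724.5.
At y = 12.1 ft: A R^(2/3) = 1150 — high.
At y = 8.5 ft: A R^(2/3) = 527.4 — low.
At y = 9.83 ft: A R^(2/3) = 724 — close enough.

y_n = 9.83 ft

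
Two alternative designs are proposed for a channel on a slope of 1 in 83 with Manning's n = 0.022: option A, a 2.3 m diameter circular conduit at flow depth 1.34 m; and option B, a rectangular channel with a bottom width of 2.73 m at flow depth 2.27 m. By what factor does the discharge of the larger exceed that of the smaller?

Channel A: For a circular section of diameter D = 2.3 m at depth y = 1.34 m, the central angle is θ = 2 arccos(1 − 2y/D) = 3.474 rad. Then A = (D²/8)(θ − sin θ) = 2.512 m² and P = Dθ/2 = 3.995 m. Hydraulic radius R = A/P = 2.512/3.995 = 0.6289 m. Q_A = (1/0.022)·2.512·0.6289^(2/3)·√0.01205 = 9.202 m³/s.
Channel B: Flow area A = b·y = 2.73 × 2.27 = 6.197 m². Wetted perimeter P = b + 2y = 2.73 + 2×2.27 = 7.27 m. Hydraulic radius R = A/P = 6.197/7.27 = 0.8524 m. Q_B = (1/0.022)·6.197·0.8524^(2/3)·√0.01205 = 27.8 m³/s.
The larger discharge is 27.8 m³/s and the smaller is 9.202 m³/s; the ratio is 3.02.

3.02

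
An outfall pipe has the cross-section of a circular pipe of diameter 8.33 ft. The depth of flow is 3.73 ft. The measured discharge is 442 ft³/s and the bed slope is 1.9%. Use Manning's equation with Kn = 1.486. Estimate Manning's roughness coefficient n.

n = 0.017

For a circular section of diameter D = 8.33 ft at depth y = 3.73 ft, the central angle is θ = 2 arccos(1 − 2y/D) = 2.932 rad. Then A = (D²/8)(θ − sin θ) = 23.63 ft² and P = Dθ/2 = 12.21 ft.
Hydraulic radius R = A/P = 23.63/12.21 = 1.935 ft.
Rearranging Manning's equation: n = (1.486/Q) A R^(2/3) S^(1/2) = (1.486/442) × 23.63 × 1.935^(2/3) × √0.019 = 0.017.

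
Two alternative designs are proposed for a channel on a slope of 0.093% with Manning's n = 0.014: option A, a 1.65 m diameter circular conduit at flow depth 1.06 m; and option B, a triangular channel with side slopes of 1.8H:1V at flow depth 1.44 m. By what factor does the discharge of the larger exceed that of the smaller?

3.11

Channel A: For a circular section of diameter D = 1.65 m at depth y = 1.06 m, the central angle is θ = 2 arccos(1 − 2y/D) = 3.719 rad. Then A = (D²/8)(θ − sin θ) = 1.452 m² and P = Dθ/2 = 3.068 m. Hydraulic radius R = A/P = 1.452/3.068 = 0.4731 m. Q_A = (1/0.014)·1.452·0.4731^(2/3)·√0.00093 = 1.92 m³/s.
Channel B: For a triangular section with side slope z = 1.8: A = zy² = 1.8×1.44² = 3.732 m²; P = 2y√(1+z²) = 2×1.44×2.059 = 5.93 m. Hydraulic radius R = A/P = 3.732/5.93 = 0.6294 m. Q_B = (1/0.014)·3.732·0.6294^(2/3)·√0.00093 = 5.971 m³/s.
The larger discharge is 5.971 m³/s and the smaller is 1.92 m³/s; the ratio is 3.11.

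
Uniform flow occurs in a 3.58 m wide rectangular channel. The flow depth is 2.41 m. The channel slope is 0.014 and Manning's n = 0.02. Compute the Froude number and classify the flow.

Flow area A = b·y = 3.58 × 2.41 = 8.628 m². Wetted perimeter P = b + 2y = 3.58 + 2×2.41 = 8.4 m.
Hydraulic radius R = A/P = 8.628/8.4 = 1.027 m.
V = (1/n) R^(2/3) √S = (1/0.02) × 1.027^(2/3) × √0.014 = 6.023 m/s. Hydraulic depth D_h = A/T = 8.628/3.58 = 2.41 m.
Froude number Fr = V/√(g·D_h) = 6.023/√(9.81×2.41) = 1.24, which is greater than 1, so the flow is supercritical.

supercritical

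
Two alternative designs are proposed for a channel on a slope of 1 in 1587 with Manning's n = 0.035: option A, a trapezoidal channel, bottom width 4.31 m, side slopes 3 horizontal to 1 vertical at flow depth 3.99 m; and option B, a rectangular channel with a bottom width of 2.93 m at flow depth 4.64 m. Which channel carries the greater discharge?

channel A

Channel A: With bottom width b = 4.31 m and side slope z = 3: A = (b + zy)y = (4.31 + 3×3.99)×3.99 = 64.96 m²; P = b + 2y√(1+z²) = 4.31 + 2×3.99×3.162 = 29.54 m. Hydraulic radius R = A/P = 64.96/29.54 = 2.199 m. Q_A = (1/0.035)·64.96·2.199^(2/3)·√0.0006301 = 78.77 m³/s.
Channel B: Flow area A = b·y = 2.93 × 4.64 = 13.6 m². Wetted perimeter P = b + 2y = 2.93 + 2×4.64 = 12.21 m. Hydraulic radius R = A/P = 13.6/12.21 = 1.113 m. Q_B = (1/0.035)·13.6·1.113^(2/3)·√0.0006301 = 10.47 m³/s.
Q_A = 78.77 m³/s vs Q_B = 10.47 m³/s, so channel A carries more.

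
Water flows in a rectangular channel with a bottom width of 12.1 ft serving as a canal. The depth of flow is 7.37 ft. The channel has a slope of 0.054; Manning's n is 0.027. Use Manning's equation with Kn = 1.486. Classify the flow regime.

Flow area A = b·y = 12.1 × 7.37 = 89.18 ft². Wetted perimeter P = b + 2y = 12.1 + 2×7.37 = 26.84 ft.
Hydraulic radius R = A/P = 89.18/26.84 = 3.323 ft.
V = (1.486/n) R^(2/3) √S = (1.486/0.027) × 3.323^(2/3) × √0.054 = 28.48 ft/s. Hydraulic depth D_h = A/T = 89.18/12.1 = 7.37 ft.
Froude number Fr = V/√(g·D_h) = 28.48/√(32.2×7.37) = 1.85, which is greater than 1, so the flow is supercritical.

supercritical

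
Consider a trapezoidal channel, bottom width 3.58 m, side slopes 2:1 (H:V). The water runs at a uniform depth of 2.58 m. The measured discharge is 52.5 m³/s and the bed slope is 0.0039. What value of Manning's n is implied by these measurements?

n = 0.035

With bottom width b = 3.58 m and side slope z = 2: A = (b + zy)y = (3.58 + 2×2.58)×2.58 = 22.55 m²; P = b + 2y√(1+z²) = 3.58 + 2×2.58×2.236 = 15.12 m.
Hydraulic radius R = A/P = 22.55/15.12 = 1.492 m.
Rearranging Manning's equation: n = (1/Q) A R^(2/3) S^(1/2) = (1/52.5) × 22.55 × 1.492^(2/3) × √0.0039 = 0.035.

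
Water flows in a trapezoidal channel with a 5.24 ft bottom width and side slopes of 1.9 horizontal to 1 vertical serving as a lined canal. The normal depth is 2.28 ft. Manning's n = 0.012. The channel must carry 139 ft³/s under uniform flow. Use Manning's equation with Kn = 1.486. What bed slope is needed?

S = 0.00161

With bottom width b = 5.24 ft and side slope z = 1.9: A = (b + zy)y = (5.24 + 1.9×2.28)×2.28 = 21.82 ft²; P = b + 2y√(1+z²) = 5.24 + 2×2.28×2.147 = 15.03 ft.
Hydraulic radius R = A/P = 21.82/15.03 = 1.452 ft.
From Manning's equation, S = [nQ / (1.486 A R^(2/3))]² = [0.012 × 139 / (1.486 × 21.82 × 1.452^(2/3))]² = 0.00161.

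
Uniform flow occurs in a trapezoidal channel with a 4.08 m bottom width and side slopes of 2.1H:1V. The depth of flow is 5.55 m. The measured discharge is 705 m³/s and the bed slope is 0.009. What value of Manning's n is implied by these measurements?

n = 0.024

With bottom width b = 4.08 m and side slope z = 2.1: A = (b + zy)y = (4.08 + 2.1×5.55)×5.55 = 87.33 m²; P = b + 2y√(1+z²) = 4.08 + 2×5.55×2.326 = 29.9 m.
Hydraulic radius R = A/P = 87.33/29.9 = 2.921 m.
Rearranging Manning's equation: n = (1/Q) A R^(2/3) S^(1/2) = (1/705) × 87.33 × 2.921^(2/3) × √0.009 = 0.024.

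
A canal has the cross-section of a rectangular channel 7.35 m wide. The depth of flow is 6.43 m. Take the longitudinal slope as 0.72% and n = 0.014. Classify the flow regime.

Flow area A = b·y = 7.35 × 6.43 = 47.26 m². Wetted perimeter P = b + 2y = 7.35 + 2×6.43 = 20.21 m.
Hydraulic radius R = A/P = 47.26/20.21 = 2.338 m.
V = (1/n) R^(2/3) √S = (1/0.014) × 2.338^(2/3) × √0.0072 = 10.68 m/s. Hydraulic depth D_h = A/T = 47.26/7.35 = 6.43 m.
Froude number Fr = V/√(g·D_h) = 10.68/√(9.81×6.43) = 1.34, which is greater than 1, so the flow is supercritical.

supercritical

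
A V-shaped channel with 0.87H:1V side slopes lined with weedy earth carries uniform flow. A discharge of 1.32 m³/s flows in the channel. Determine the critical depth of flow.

y_c = 0.86 m

At critical depth, Q² T / (g A³) = 1, i.e. A³/T = Q²/g = 1.32²/9.81 = 0.1776.
Trying y = 1.07 m: A³/T = 0.5308 — too large.
Trying y = 0.86 m: A³/T = 0.178 — ≈ 0.1776.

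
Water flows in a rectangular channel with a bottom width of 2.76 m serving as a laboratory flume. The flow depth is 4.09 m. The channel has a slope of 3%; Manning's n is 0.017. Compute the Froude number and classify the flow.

supercritical

Flow area A = b·y = 2.76 × 4.09 = 11.29 m². Wetted perimeter P = b + 2y = 2.76 + 2×4.09 = 10.94 m.
Hydraulic radius R = A/P = 11.29/10.94 = 1.032 m.
V = (1/n) R^(2/3) √S = (1/0.017) × 1.032^(2/3) × √0.03 = 10.4 m/s. Hydraulic depth D_h = A/T = 11.29/2.76 = 4.09 m.
Froude number Fr = V/√(g·D_h) = 10.4/√(9.81×4.09) = 1.64, which is greater than 1, so the flow is supercritical.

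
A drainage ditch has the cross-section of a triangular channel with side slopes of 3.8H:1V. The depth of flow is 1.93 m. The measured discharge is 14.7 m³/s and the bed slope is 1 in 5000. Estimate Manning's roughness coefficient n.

For a triangular section with side slope z = 3.8: A = zy² = 3.8×1.93² = 14.15 m²; P = 2y√(1+z²) = 2×1.93×3.929 = 15.17 m.
Hydraulic radius R = A/P = 14.15/15.17 = 0.9332 m.
Rearranging Manning's equation: n = (1/Q) A R^(2/3) S^(1/2) = (1/14.7) × 14.15 × 0.9332^(2/3) × √0.0002 = 0.013.

n = 0.013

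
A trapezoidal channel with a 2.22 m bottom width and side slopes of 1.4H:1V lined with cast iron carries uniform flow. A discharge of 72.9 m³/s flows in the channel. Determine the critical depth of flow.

At critical depth, Q² T / (g A³) = 1, i.e. A³/T = Q²/g = 72.9²/9.81 = 541.7.
At y = 3.46 m: A³/T = 1226 — too large.
At y = 2.85 m: A³/T = 543.5 — matches.

y_c = 2.85 m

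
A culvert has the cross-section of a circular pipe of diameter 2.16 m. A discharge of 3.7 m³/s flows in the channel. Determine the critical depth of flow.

At critical depth, Q² T / (g A³) = 1, i.e. A³/T = Q²/g = 3.7²/9.81 = 1.396.
At y = 1.08 m: A³/T = 2.847 — over.
At y = 0.755 m: A³/T = 0.721 — short.
At y = 0.896 m: A³/T = 1.393 — matches.

y_c = 0.896 m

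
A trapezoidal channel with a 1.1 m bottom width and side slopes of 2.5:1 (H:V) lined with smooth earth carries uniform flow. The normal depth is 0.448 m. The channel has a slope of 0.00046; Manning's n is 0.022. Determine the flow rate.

Q = 0.418 m³/s

With bottom width b = 1.1 m and side slope z = 2.5: A = (b + zy)y = (1.1 + 2.5×0.448)×0.448 = 0.9946 m²; P = b + 2y√(1+z²) = 1.1 + 2×0.448×2.693 = 3.513 m.
Hydraulic radius R = A/P = 0.9946/3.513 = 0.2831 m.
Manning's equation: Q = (1/n) A R^(2/3) S^(1/2) = (1/0.022) × 0.9946 × 0.2831^(2/3) × 0.00046^(1/2) = 0.418 m³/s.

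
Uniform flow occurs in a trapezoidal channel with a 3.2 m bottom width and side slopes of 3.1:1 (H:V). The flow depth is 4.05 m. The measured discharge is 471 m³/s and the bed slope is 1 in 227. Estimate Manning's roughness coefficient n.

With bottom width b = 3.2 m and side slope z = 3.1: A = (b + zy)y = (3.2 + 3.1×4.05)×4.05 = 63.81 m²; P = b + 2y√(1+z²) = 3.2 + 2×4.05×3.257 = 29.58 m.
Hydraulic radius R = A/P = 63.81/29.58 = 2.157 m.
Rearranging Manning's equation: n = (1/Q) A R^(2/3) S^(1/2) = (1/471) × 63.81 × 2.157^(2/3) × √0.004405 = 0.015.

n = 0.015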